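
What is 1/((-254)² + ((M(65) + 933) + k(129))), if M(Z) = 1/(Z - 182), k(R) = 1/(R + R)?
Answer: 10062/658547791 ≈ 1.5279e-5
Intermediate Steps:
k(R) = 1/(2*R)
M(Z) = 1/(-182 + Z)
1/((-254)² + ((M(65) + 933) + k(129))) = 1/((-254)² + ((1/(-182 + 65) + 933) + (½)/129)) = 1/(64516 + ((1/(-117) + 933) + (½)*(1/129))) = 1/(64516 + ((-1/117 + 933) + 1/258)) = 1/(64516 + (109160/117 + 1/258)) = 1/(64516 + 9387799/10062) = 1/(658547791/10062) = 10062/658547791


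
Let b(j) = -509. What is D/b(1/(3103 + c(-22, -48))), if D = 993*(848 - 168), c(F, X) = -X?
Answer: -675240/509 ≈ -1326.6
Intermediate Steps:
D = 675240 (D = 993*680 = 675240)
D/b(1/(3103 + c(-22, -48))) = 675240/(-509) = 675240*(-1/509) = -675240/509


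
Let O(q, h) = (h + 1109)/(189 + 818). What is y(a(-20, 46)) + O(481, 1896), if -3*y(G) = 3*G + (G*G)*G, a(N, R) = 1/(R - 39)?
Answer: 2943109/1036203 ≈ 2.8403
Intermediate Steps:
O(q, h) = 1109/1007 + h/1007 (O(q, h) = (1109 + h)/1007 = (1109 + h)*(1/1007) = 1109/1007 + h/1007)
a(N, R) = 1/(-39 + R)
y(G) = -G - G³/3 (y(G) = -(3*G + (G*G)*G)/3 = -(3*G + G²*G)/3 = -(3*G + G³)/3 = -(G³ + 3*G)/3 = -G - G³/3)
y(a(-20, 46)) + O(481, 1896) = (-1/(-39 + 46) - 1/(3*(-39 + 46)³)) + (1109/1007 + (1/1007)*1896) = (-1/7 - (1/7)³/3) + (1109/1007 + 1896/1007) = (-1*⅐ - (⅐)³/3) + 3005/1007 = (-⅐ - ⅓*1/343) + 3005/1007 = (-⅐ - 1/1029) + 3005/1007 = -148/1029 + 3005/1007 = 2943109/1036203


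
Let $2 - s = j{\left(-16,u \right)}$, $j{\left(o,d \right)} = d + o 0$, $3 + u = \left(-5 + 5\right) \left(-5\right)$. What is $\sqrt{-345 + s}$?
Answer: $2 i \sqrt{85} \approx 18.439 i$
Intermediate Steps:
$u = -3$ ($u = -3 + \left(-5 + 5\right) \left(-5\right) = -3 + 0 \left(-5\right) = -3 + 0 = -3$)
$j{\left(o,d \right)} = d$ ($j{\left(o,d \right)} = d + 0 = d$)
$s = 5$ ($s = 2 - -3 = 2 + 3 = 5$)
$\sqrt{-345 + s} = \sqrt{-345 + 5} = \sqrt{-340} = 2 i \sqrt{85}$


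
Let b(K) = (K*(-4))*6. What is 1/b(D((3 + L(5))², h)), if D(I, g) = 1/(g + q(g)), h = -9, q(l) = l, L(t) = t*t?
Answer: ¾ ≈ 0.75000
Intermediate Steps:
L(t) = t²
D(I, g) = 1/(2*g) (D(I, g) = 1/(g + g) = 1/(2*g))
b(K) = -24*K (b(K) = -4*K*6 = -24*K)
1/b(D((3 + L(5))², h)) = 1/(-12/(-9)) = 1/(-12*(-1)/9) = 1/(-24*(-1/18)) = 1/(4/3) = ¾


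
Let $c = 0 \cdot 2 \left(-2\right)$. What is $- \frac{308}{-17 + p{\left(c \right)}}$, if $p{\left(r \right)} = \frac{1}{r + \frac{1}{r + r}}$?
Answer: $\frac{308}{17} \approx 18.118$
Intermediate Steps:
$c = 0$ ($c = 0 \left(-2\right) = 0$)
$p{\left(r \right)} = \frac{1}{r + \frac{1}{2 r}}$
$- \frac{308}{-17 + p{\left(c \right)}} = - \frac{308}{-17 + 2 \cdot 0 \frac{1}{1 + 2 \cdot 0^{2}}} = - \frac{308}{-17 + 2 \cdot 0 \frac{1}{1 + 2 \cdot 0}} = - \frac{308}{-17 + 2 \cdot 0 \frac{1}{1 + 0}} = - \frac{308}{-17 + 2 \cdot 0 \cdot 1^{-1}} = - \frac{308}{-17 + 2 \cdot 0 \cdot 1} = - \frac{308}{-17 + 0} = - \frac{308}{-17} = \left(-308\right) \left(- \frac{1}{17}\right) = \frac{308}{17}$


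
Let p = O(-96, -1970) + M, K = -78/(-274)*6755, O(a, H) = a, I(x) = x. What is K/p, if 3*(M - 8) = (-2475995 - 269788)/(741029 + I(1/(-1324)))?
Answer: -258471789350775/11994428956388 ≈ -21.549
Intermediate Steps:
M = 6637173596/981122395 (M = 8 + ((-2475995 - 269788)/(741029 + 1/(-1324)))/3 = 8 + (-2745783/(741029 - 1/1324))/3 = 8 + (-2745783/981122395/1324)/3 = 8 + (-2745783*1324/981122395)/3 = 8 + (⅓)*(-3635416692/981122395) = 8 - 1211805564/981122395 = 6637173596/981122395 ≈ 6.7649)
K = 263445/137 (K = -78*(-1/274)*6755 = (39/137)*6755 = 263445/137 ≈ 1923.0)
p = -87550576324/981122395 (p = -96 + 6637173596/981122395 = -87550576324/981122395 ≈ -89.235)
K/p = 263445/(137*(-87550576324/981122395)) = (263445/137)*(-981122395/87550576324) = -258471789350775/11994428956388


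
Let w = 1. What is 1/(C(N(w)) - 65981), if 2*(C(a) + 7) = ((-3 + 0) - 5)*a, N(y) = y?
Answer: -1/65992 ≈ -1.5153e-5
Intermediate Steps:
C(a) = -7 - 4*a (C(a) = -7 + (((-3 + 0) - 5)*a)/2 = -7 + ((-3 - 5)*a)/2 = -7 + (-8*a)/2 = -7 - 4*a)
1/(C(N(w)) - 65981) = 1/((-7 - 4*1) - 65981) = 1/((-7 - 4) - 65981) = 1/(-11 - 65981) = 1/(-65992) = -1/65992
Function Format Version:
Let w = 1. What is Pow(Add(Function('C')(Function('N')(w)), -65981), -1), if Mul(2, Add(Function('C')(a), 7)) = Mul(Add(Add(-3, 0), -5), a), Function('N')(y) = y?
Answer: Rational(-1, 65992) ≈ -1.5153e-5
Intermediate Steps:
Function('C')(a) = Add(-7, Mul(-4, a)) (Function('C')(a) = Add(-7, Mul(Rational(1, 2), Mul(Add(Add(-3, 0), -5), a))) = Add(-7, Mul(Rational(1, 2), Mul(Add(-3, -5), a))) = Add(-7, Mul(Rational(1, 2), Mul(-8, a))) = Add(-7, Mul(-4, a)))
Pow(Add(Function('C')(Function('N')(w)), -65981), -1) = Pow(Add(Add(-7, Mul(-4, 1)), -65981), -1) = Pow(Add(Add(-7, -4), -65981), -1) = Pow(Add(-11, -65981), -1) = Pow(-65992, -1) = Rational(-1, 65992)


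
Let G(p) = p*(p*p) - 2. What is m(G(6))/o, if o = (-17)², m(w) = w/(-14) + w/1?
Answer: 1391/2023 ≈ 0.68759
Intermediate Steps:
G(p) = -2 + p³ (G(p) = p*p² - 2 = p³ - 2 = -2 + p³)
m(w) = 13*w/14 (m(w) = w*(-1/14) + w*1 = -w/14 + w = 13*w/14)
o = 289
m(G(6))/o = (13*(-2 + 6³)/14)/289 = (13*(-2 + 216)/14)*(1/289) = ((13/14)*214)*(1/289) = (1391/7)*(1/289) = 1391/2023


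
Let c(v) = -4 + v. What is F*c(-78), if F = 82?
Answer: -6724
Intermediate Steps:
F*c(-78) = 82*(-4 - 78) = 82*(-82) = -6724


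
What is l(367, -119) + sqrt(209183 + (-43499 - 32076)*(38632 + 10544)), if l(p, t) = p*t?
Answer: -43673 + I*sqrt(3716267017) ≈ -43673.0 + 60961.0*I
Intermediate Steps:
l(367, -119) + sqrt(209183 + (-43499 - 32076)*(38632 + 10544)) = 367*(-119) + sqrt(209183 + (-43499 - 32076)*(38632 + 10544)) = -43673 + sqrt(209183 - 75575*49176) = -43673 + sqrt(209183 - 3716476200) = -43673 + sqrt(-3716267017) = -43673 + I*sqrt(3716267017)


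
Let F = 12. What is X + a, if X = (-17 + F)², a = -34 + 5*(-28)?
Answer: -149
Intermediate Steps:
a = -174 (a = -34 - 140 = -174)
X = 25 (X = (-17 + 12)² = (-5)² = 25)
X + a = 25 - 174 = -149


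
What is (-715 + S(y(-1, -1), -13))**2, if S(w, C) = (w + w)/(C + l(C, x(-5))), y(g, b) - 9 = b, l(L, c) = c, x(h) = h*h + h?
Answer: 24890121/49 ≈ 5.0796e+5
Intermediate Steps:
x(h) = h + h**2 (x(h) = h**2 + h = h + h**2)
y(g, b) = 9 + b
S(w, C) = 2*w/(20 + C) (S(w, C) = (w + w)/(C - 5*(1 - 5)) = (2*w)/(C - 5*(-4)) = (2*w)/(C + 20) = (2*w)/(20 + C) = 2*w/(20 + C))
(-715 + S(y(-1, -1), -13))**2 = (-715 + 2*(9 - 1)/(20 - 13))**2 = (-715 + 2*8/7)**2 = (-715 + 2*8*(1/7))**2 = (-715 + 16/7)**2 = (-4989/7)**2 = 24890121/49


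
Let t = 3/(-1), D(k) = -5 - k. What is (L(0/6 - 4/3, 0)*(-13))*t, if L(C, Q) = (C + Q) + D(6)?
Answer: -481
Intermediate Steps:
t = -3 (t = 3*(-1) = -3)
L(C, Q) = -11 + C + Q (L(C, Q) = (C + Q) + (-5 - 1*6) = (C + Q) + (-5 - 6) = (C + Q) - 11 = -11 + C + Q)
(L(0/6 - 4/3, 0)*(-13))*t = ((-11 + (0/6 - 4/3) + 0)*(-13))*(-3) = ((-11 + (0*(⅙) - 4*⅓) + 0)*(-13))*(-3) = ((-11 + (0 - 4/3) + 0)*(-13))*(-3) = ((-11 - 4/3 + 0)*(-13))*(-3) = -37/3*(-13)*(-3) = (481/3)*(-3) = -481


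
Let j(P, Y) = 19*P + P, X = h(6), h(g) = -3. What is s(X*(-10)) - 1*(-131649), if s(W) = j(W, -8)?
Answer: 132249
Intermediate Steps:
X = -3
j(P, Y) = 20*P
s(W) = 20*W
s(X*(-10)) - 1*(-131649) = 20*(-3*(-10)) - 1*(-131649) = 20*30 + 131649 = 600 + 131649 = 132249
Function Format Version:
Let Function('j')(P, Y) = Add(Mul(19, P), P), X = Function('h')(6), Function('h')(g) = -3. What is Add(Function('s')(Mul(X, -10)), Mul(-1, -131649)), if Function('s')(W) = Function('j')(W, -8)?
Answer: 132249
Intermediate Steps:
X = -3
Function('j')(P, Y) = Mul(20, P)
Function('s')(W) = Mul(20, W)
Add(Function('s')(Mul(X, -10)), Mul(-1, -131649)) = Add(Mul(20, Mul(-3, -10)), Mul(-1, -131649)) = Add(Mul(20, 30), 131649) = Add(600, 131649) = 132249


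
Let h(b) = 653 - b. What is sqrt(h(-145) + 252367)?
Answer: sqrt(253165) ≈ 503.16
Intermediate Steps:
sqrt(h(-145) + 252367) = sqrt((653 - 1*(-145)) + 252367) = sqrt((653 + 145) + 252367) = sqrt(798 + 252367) = sqrt(253165)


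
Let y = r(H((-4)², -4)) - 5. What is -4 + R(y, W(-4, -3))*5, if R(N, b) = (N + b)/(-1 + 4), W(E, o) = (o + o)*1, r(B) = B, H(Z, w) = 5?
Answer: -14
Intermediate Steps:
W(E, o) = 2*o (W(E, o) = (2*o)*1 = 2*o)
y = 0 (y = 5 - 5 = 0)
R(N, b) = N/3 + b/3 (R(N, b) = (N + b)/3 = (N + b)*(⅓) = N/3 + b/3)
-4 + R(y, W(-4, -3))*5 = -4 + ((⅓)*0 + (2*(-3))/3)*5 = -4 + (0 + (⅓)*(-6))*5 = -4 + (0 - 2)*5 = -4 - 2*5 = -4 - 10 = -14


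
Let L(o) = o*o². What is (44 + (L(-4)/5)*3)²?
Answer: 784/25 ≈ 31.360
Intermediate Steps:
L(o) = o³
(44 + (L(-4)/5)*3)² = (44 + ((-4)³/5)*3)² = (44 - 64*⅕*3)² = (44 - 64/5*3)² = (44 - 192/5)² = (28/5)² = 784/25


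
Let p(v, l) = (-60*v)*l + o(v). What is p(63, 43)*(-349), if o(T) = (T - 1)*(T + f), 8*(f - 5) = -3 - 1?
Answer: 55265895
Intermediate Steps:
f = 9/2 (f = 5 + (-3 - 1)/8 = 5 + (1/8)*(-4) = 5 - 1/2 = 9/2 ≈ 4.5000)
o(T) = (-1 + T)*(9/2 + T) (o(T) = (T - 1)*(T + 9/2) = (-1 + T)*(9/2 + T))
p(v, l) = -9/2 + v**2 + 7*v/2 - 60*l*v (p(v, l) = (-60*v)*l + (-9/2 + v**2 + 7*v/2) = -60*l*v + (-9/2 + v**2 + 7*v/2) = -9/2 + v**2 + 7*v/2 - 60*l*v)
p(63, 43)*(-349) = (-9/2 + 63**2 + (7/2)*63 - 60*43*63)*(-349) = (-9/2 + 3969 + 441/2 - 162540)*(-349) = -158355*(-349) = 55265895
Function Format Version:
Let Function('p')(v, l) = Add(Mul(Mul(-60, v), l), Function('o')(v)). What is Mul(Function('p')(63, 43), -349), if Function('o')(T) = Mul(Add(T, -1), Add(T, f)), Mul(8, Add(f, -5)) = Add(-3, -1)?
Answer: 55265895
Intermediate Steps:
f = Rational(9, 2) (f = Add(5, Mul(Rational(1, 8), Add(-3, -1))) = Add(5, Mul(Rational(1, 8), -4)) = Add(5, Rational(-1, 2)) = Rational(9, 2) ≈ 4.5000)
Function('o')(T) = Mul(Add(-1, T), Add(Rational(9, 2), T)) (Function('o')(T) = Mul(Add(T, -1), Add(T, Rational(9, 2))) = Mul(Add(-1, T), Add(Rational(9, 2), T)))
Function('p')(v, l) = Add(Rational(-9, 2), Pow(v, 2), Mul(Rational(7, 2), v), Mul(-60, l, v)) (Function('p')(v, l) = Add(Mul(Mul(-60, v), l), Add(Rational(-9, 2), Pow(v, 2), Mul(Rational(7, 2), v))) = Add(Mul(-60, l, v), Add(Rational(-9, 2), Pow(v, 2), Mul(Rational(7, 2), v))) = Add(Rational(-9, 2), Pow(v, 2), Mul(Rational(7, 2), v), Mul(-60, l, v)))
Mul(Function('p')(63, 43), -349) = Mul(Add(Rational(-9, 2), Pow(63, 2), Mul(Rational(7, 2), 63), Mul(-60, 43, 63)), -349) = Mul(Add(Rational(-9, 2), 3969, Rational(441, 2), -162540), -349) = Mul(-158355, -349) = 55265895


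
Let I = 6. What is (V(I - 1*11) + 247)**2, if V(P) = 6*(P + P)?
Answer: 34969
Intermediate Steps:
V(P) = 12*P (V(P) = 6*(2*P) = 12*P)
(V(I - 1*11) + 247)**2 = (12*(6 - 1*11) + 247)**2 = (12*(6 - 11) + 247)**2 = (12*(-5) + 247)**2 = (-60 + 247)**2 = 187**2 = 34969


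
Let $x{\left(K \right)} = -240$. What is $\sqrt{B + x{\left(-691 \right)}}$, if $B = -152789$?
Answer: $i \sqrt{153029} \approx 391.19 i$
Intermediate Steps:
$\sqrt{B + x{\left(-691 \right)}} = \sqrt{-152789 - 240} = \sqrt{-153029} = i \sqrt{153029}$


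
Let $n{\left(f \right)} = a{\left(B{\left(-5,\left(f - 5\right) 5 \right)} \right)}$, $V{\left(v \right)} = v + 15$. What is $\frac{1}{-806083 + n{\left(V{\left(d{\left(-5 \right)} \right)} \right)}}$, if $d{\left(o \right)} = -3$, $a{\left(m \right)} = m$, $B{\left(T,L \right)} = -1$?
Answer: $- \frac{1}{806084} \approx -1.2406 \cdot 10^{-6}$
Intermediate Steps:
$V{\left(v \right)} = 15 + v$
$n{\left(f \right)} = -1$
$\frac{1}{-806083 + n{\left(V{\left(d{\left(-5 \right)} \right)} \right)}} = \frac{1}{-806083 - 1} = \frac{1}{-806084} = - \frac{1}{806084}$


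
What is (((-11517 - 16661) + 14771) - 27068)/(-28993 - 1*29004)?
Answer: 40475/57997 ≈ 0.69788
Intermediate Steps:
(((-11517 - 16661) + 14771) - 27068)/(-28993 - 1*29004) = ((-28178 + 14771) - 27068)/(-28993 - 29004) = (-13407 - 27068)/(-57997) = -40475*(-1/57997) = 40475/57997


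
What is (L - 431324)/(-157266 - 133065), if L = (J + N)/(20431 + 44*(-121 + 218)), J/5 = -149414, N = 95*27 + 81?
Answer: 10654015900/7170885369 ≈ 1.4857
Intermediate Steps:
N = 2646 (N = 2565 + 81 = 2646)
J = -747070 (J = 5*(-149414) = -747070)
L = -744424/24699 (L = (-747070 + 2646)/(20431 + 44*(-121 + 218)) = -744424/(20431 + 44*97) = -744424/(20431 + 4268) = -744424/24699 ≈ -30.140)
(L - 431324)/(-157266 - 133065) = (-744424/24699 - 431324)/(-157266 - 133065) = -10654015900/24699/(-290331) = -10654015900/24699*(-1/290331) = 10654015900/7170885369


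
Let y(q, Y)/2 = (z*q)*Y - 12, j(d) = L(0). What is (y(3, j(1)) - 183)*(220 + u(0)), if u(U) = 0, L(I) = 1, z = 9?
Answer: -33660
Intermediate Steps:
j(d) = 1
y(q, Y) = -24 + 18*Y*q (y(q, Y) = 2*((9*q)*Y - 12) = 2*(9*Y*q - 12) = 2*(-12 + 9*Y*q) = -24 + 18*Y*q)
(y(3, j(1)) - 183)*(220 + u(0)) = ((-24 + 18*1*3) - 183)*(220 + 0) = ((-24 + 54) - 183)*220 = (30 - 183)*220 = -153*220 = -33660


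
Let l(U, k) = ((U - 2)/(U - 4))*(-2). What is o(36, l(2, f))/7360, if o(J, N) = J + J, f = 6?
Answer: 9/920 ≈ 0.0097826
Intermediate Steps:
l(U, k) = -2*(-2 + U)/(-4 + U) (l(U, k) = ((-2 + U)/(-4 + U))*(-2) = -2*(-2 + U)/(-4 + U))
o(J, N) = 2*J
o(36, l(2, f))/7360 = (2*36)/7360 = 72*(1/7360) = 9/920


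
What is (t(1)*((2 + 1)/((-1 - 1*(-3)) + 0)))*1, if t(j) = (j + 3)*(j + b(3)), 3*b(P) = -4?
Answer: -2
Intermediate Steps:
b(P) = -4/3 (b(P) = (⅓)*(-4) = -4/3)
t(j) = (3 + j)*(-4/3 + j) (t(j) = (j + 3)*(j - 4/3) = (3 + j)*(-4/3 + j))
(t(1)*((2 + 1)/((-1 - 1*(-3)) + 0)))*1 = ((-4 + 1² + (5/3)*1)*((2 + 1)/((-1 - 1*(-3)) + 0)))*1 = ((-4 + 1 + 5/3)*(3/((-1 + 3) + 0)))*1 = -4/(2 + 0)*1 = -4/2*1 = -4/3*3/2*1 = -2*1 = -2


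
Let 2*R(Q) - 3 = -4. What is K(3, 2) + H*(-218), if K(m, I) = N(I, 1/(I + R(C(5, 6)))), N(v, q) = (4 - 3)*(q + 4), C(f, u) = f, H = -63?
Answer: 41216/3 ≈ 13739.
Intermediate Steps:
R(Q) = -½ (R(Q) = 3/2 + (½)*(-4) = 3/2 - 2 = -½)
N(v, q) = 4 + q (N(v, q) = 1*(4 + q) = 4 + q)
K(m, I) = 4 + 1/(-½ + I) (K(m, I) = 4 + 1/(I - ½) = 4 + 1/(-½ + I))
K(3, 2) + H*(-218) = 2*(-1 + 4*2)/(-1 + 2*2) - 63*(-218) = 2*(-1 + 8)/(-1 + 4) + 13734 = 2*7/3 + 13734 = 2*(⅓)*7 + 13734 = 14/3 + 13734 = 41216/3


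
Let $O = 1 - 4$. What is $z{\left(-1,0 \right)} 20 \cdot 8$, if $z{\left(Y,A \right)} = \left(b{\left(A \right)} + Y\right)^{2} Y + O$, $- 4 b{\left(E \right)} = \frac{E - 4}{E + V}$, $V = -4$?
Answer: $-730$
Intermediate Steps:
$b{\left(E \right)} = - \frac{1}{4}$ ($b{\left(E \right)} = - \frac{\left(E - 4\right) \frac{1}{E - 4}}{4} = - \frac{\left(-4 + E\right) \frac{1}{-4 + E}}{4} = \left(- \frac{1}{4}\right) 1 = - \frac{1}{4}$)
$O = -3$ ($O = 1 - 4 = -3$)
$z{\left(Y,A \right)} = -3 + Y \left(- \frac{1}{4} + Y\right)^{2}$ ($z{\left(Y,A \right)} = \left(- \frac{1}{4} + Y\right)^{2} Y - 3 = Y \left(- \frac{1}{4} + Y\right)^{2} - 3 = -3 + Y \left(- \frac{1}{4} + Y\right)^{2}$)
$z{\left(-1,0 \right)} 20 \cdot 8 = \left(-3 + \frac{1}{16} \left(-1\right) \left(-1 + 4 \left(-1\right)\right)^{2}\right) 20 \cdot 8 = \left(-3 + \frac{1}{16} \left(-1\right) \left(-1 - 4\right)^{2}\right) 20 \cdot 8 = \left(-3 + \frac{1}{16} \left(-1\right) \left(-5\right)^{2}\right) 20 \cdot 8 = \left(-3 + \frac{1}{16} \left(-1\right) 25\right) 20 \cdot 8 = \left(-3 - \frac{25}{16}\right) 20 \cdot 8 = \left(- \frac{73}{16}\right) 20 \cdot 8 = \left(- \frac{365}{4}\right) 8 = -730$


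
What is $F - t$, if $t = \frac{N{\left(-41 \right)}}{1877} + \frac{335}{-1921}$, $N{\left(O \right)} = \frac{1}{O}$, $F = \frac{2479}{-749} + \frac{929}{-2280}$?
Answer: $- \frac{894414711703057}{252459756444840} \approx -3.5428$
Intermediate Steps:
$F = - \frac{6347941}{1707720}$ ($F = 2479 \left(- \frac{1}{749}\right) + 929 \left(- \frac{1}{2280}\right) = - \frac{2479}{749} - \frac{929}{2280} = - \frac{6347941}{1707720} \approx -3.7172$)
$t = - \frac{25782516}{147834397}$ ($t = \frac{1}{\left(-41\right) 1877} + \frac{335}{-1921} = \left(- \frac{1}{41}\right) \frac{1}{1877} + 335 \left(- \frac{1}{1921}\right) = - \frac{1}{76957} - \frac{335}{1921} = - \frac{25782516}{147834397} \approx -0.1744$)
$F - t = - \frac{6347941}{1707720} - - \frac{25782516}{147834397} = - \frac{6347941}{1707720} + \frac{25782516}{147834397} = - \frac{894414711703057}{252459756444840}$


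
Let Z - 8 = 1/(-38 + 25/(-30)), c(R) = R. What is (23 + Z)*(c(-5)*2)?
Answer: -72170/233 ≈ -309.74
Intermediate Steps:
Z = 1858/233 (Z = 8 + 1/(-38 + 25/(-30)) = 8 + 1/(-38 + 25*(-1/30)) = 8 + 1/(-38 - ⅚) = 8 + 1/(-233/6) = 8 - 6/233 = 1858/233 ≈ 7.9743)
(23 + Z)*(c(-5)*2) = (23 + 1858/233)*(-5*2) = (7217/233)*(-10) = -72170/233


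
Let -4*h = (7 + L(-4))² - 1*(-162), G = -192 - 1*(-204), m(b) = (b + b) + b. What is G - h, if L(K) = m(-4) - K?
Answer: 211/4 ≈ 52.750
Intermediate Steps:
m(b) = 3*b (m(b) = 2*b + b = 3*b)
L(K) = -12 - K (L(K) = 3*(-4) - K = -12 - K)
G = 12 (G = -192 + 204 = 12)
h = -163/4 (h = -((7 + (-12 - 1*(-4)))² - 1*(-162))/4 = -((7 + (-12 + 4))² + 162)/4 = -((7 - 8)² + 162)/4 = -((-1)² + 162)/4 = -(1 + 162)/4 = -¼*163 = -163/4 ≈ -40.750)
G - h = 12 - 1*(-163/4) = 12 + 163/4 = 211/4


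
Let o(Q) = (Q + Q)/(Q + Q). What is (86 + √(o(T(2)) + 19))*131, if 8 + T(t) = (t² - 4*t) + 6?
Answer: 11266 + 262*√5 ≈ 11852.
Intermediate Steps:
T(t) = -2 + t² - 4*t (T(t) = -8 + ((t² - 4*t) + 6) = -8 + (6 + t² - 4*t) = -2 + t² - 4*t)
o(Q) = 1 (o(Q) = (2*Q)/((2*Q)) = (2*Q)*(1/(2*Q)) = 1)
(86 + √(o(T(2)) + 19))*131 = (86 + √(1 + 19))*131 = (86 + √20)*131 = (86 + 2*√5)*131 = 11266 + 262*√5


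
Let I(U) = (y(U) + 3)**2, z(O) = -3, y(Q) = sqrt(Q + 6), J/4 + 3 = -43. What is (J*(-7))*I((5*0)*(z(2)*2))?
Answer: 19320 + 7728*sqrt(6) ≈ 38250.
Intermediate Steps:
J = -184 (J = -12 + 4*(-43) = -12 - 172 = -184)
y(Q) = sqrt(6 + Q)
I(U) = (3 + sqrt(6 + U))**2 (I(U) = (sqrt(6 + U) + 3)**2 = (3 + sqrt(6 + U))**2)
(J*(-7))*I((5*0)*(z(2)*2)) = (-184*(-7))*(3 + sqrt(6 + (5*0)*(-3*2)))**2 = 1288*(3 + sqrt(6 + 0*(-6)))**2 = 1288*(3 + sqrt(6 + 0))**2 = 1288*(3 + sqrt(6))**2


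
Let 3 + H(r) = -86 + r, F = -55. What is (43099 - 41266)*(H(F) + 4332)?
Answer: 7676604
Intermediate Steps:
H(r) = -89 + r (H(r) = -3 + (-86 + r) = -89 + r)
(43099 - 41266)*(H(F) + 4332) = (43099 - 41266)*((-89 - 55) + 4332) = 1833*(-144 + 4332) = 1833*4188 = 7676604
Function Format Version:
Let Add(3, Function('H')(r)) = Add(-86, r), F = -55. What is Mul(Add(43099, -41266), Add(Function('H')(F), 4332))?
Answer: 7676604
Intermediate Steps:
Function('H')(r) = Add(-89, r) (Function('H')(r) = Add(-3, Add(-86, r)) = Add(-89, r))
Mul(Add(43099, -41266), Add(Function('H')(F), 4332)) = Mul(Add(43099, -41266), Add(Add(-89, -55), 4332)) = Mul(1833, Add(-144, 4332)) = Mul(1833, 4188) = 7676604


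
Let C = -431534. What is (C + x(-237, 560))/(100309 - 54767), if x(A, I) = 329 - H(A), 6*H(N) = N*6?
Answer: -215484/22771 ≈ -9.4631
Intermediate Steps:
H(N) = N (H(N) = (N*6)/6 = (6*N)/6 = N)
x(A, I) = 329 - A
(C + x(-237, 560))/(100309 - 54767) = (-431534 + (329 - 1*(-237)))/(100309 - 54767) = (-431534 + (329 + 237))/45542 = (-431534 + 566)*(1/45542) = -430968*1/45542 = -215484/22771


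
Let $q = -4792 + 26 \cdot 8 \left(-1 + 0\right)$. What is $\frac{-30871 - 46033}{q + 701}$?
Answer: $\frac{76904}{4299} \approx 17.889$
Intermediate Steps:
$q = -5000$ ($q = -4792 + 208 \left(-1\right) = -4792 - 208 = -5000$)
$\frac{-30871 - 46033}{q + 701} = \frac{-30871 - 46033}{-5000 + 701} = - \frac{76904}{-4299} = \left(-76904\right) \left(- \frac{1}{4299}\right) = \frac{76904}{4299}$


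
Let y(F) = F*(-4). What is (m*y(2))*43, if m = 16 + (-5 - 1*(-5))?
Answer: -5504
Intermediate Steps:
y(F) = -4*F
m = 16 (m = 16 + (-5 + 5) = 16 + 0 = 16)
(m*y(2))*43 = (16*(-4*2))*43 = (16*(-8))*43 = -128*43 = -5504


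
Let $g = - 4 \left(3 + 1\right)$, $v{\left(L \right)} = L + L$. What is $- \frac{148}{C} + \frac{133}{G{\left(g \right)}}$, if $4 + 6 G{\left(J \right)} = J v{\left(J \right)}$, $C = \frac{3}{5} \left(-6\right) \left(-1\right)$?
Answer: $- \frac{90389}{2286} \approx -39.54$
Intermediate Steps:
$v{\left(L \right)} = 2 L$
$g = -16$ ($g = \left(-4\right) 4 = -16$)
$C = \frac{18}{5}$ ($C = 3 \cdot \frac{1}{5} \left(-6\right) \left(-1\right) = \frac{3}{5} \left(-6\right) \left(-1\right) = \left(- \frac{18}{5}\right) \left(-1\right) = \frac{18}{5} \approx 3.6$)
$G{\left(J \right)} = - \frac{2}{3} + \frac{J^{2}}{3}$ ($G{\left(J \right)} = - \frac{2}{3} + \frac{J 2 J}{6} = - \frac{2}{3} + \frac{2 J^{2}}{6} = - \frac{2}{3} + \frac{J^{2}}{3}$)
$- \frac{148}{C} + \frac{133}{G{\left(g \right)}} = - \frac{148}{\frac{18}{5}} + \frac{133}{- \frac{2}{3} + \frac{\left(-16\right)^{2}}{3}} = \left(-148\right) \frac{5}{18} + \frac{133}{- \frac{2}{3} + \frac{1}{3} \cdot 256} = - \frac{370}{9} + \frac{133}{- \frac{2}{3} + \frac{256}{3}} = - \frac{370}{9} + \frac{133}{\frac{254}{3}} = - \frac{370}{9} + 133 \cdot \frac{3}{254} = - \frac{370}{9} + \frac{399}{254} = - \frac{90389}{2286}$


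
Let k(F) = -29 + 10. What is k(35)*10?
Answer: -190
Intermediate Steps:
k(F) = -19
k(35)*10 = -19*10 = -190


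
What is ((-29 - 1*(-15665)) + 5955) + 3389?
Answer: 24980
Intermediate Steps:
((-29 - 1*(-15665)) + 5955) + 3389 = ((-29 + 15665) + 5955) + 3389 = (15636 + 5955) + 3389 = 21591 + 3389 = 24980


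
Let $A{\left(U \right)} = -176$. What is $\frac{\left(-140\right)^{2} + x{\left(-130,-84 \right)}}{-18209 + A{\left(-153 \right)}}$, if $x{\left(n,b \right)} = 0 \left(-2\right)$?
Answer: $- \frac{3920}{3677} \approx -1.0661$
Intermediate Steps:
$x{\left(n,b \right)} = 0$
$\frac{\left(-140\right)^{2} + x{\left(-130,-84 \right)}}{-18209 + A{\left(-153 \right)}} = \frac{\left(-140\right)^{2} + 0}{-18209 - 176} = \frac{19600 + 0}{-18385} = 19600 \left(- \frac{1}{18385}\right) = - \frac{3920}{3677}$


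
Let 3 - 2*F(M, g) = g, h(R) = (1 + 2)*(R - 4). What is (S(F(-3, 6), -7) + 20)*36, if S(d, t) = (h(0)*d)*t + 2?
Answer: -3744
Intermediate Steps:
h(R) = -12 + 3*R (h(R) = 3*(-4 + R) = -12 + 3*R)
F(M, g) = 3/2 - g/2
S(d, t) = 2 - 12*d*t (S(d, t) = ((-12 + 3*0)*d)*t + 2 = ((-12 + 0)*d)*t + 2 = (-12*d)*t + 2 = -12*d*t + 2 = 2 - 12*d*t)
(S(F(-3, 6), -7) + 20)*36 = ((2 - 12*(3/2 - 1/2*6)*(-7)) + 20)*36 = ((2 - 12*(3/2 - 3)*(-7)) + 20)*36 = ((2 - 12*(-3/2)*(-7)) + 20)*36 = ((2 - 126) + 20)*36 = (-124 + 20)*36 = -104*36 = -3744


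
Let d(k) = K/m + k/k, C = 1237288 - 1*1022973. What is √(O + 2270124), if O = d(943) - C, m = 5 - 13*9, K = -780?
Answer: 15*√1790845/14 ≈ 1433.8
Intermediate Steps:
m = -112 (m = 5 - 117 = -112)
C = 214315 (C = 1237288 - 1022973 = 214315)
d(k) = 223/28 (d(k) = -780/(-112) + k/k = -780*(-1/112) + 1 = 195/28 + 1 = 223/28)
O = -6000597/28 (O = 223/28 - 1*214315 = 223/28 - 214315 = -6000597/28 ≈ -2.1431e+5)
√(O + 2270124) = √(-6000597/28 + 2270124) = √(57562875/28) = 15*√1790845/14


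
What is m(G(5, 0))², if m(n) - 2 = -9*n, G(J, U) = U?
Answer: 4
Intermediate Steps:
m(n) = 2 - 9*n
m(G(5, 0))² = (2 - 9*0)² = (2 + 0)² = 2² = 4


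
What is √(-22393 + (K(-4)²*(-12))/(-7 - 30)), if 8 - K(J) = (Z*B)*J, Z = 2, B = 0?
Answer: 19*I*√84841/37 ≈ 149.57*I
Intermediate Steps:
K(J) = 8 (K(J) = 8 - 2*0*J = 8 - 0*J = 8 - 1*0 = 8 + 0 = 8)
√(-22393 + (K(-4)²*(-12))/(-7 - 30)) = √(-22393 + (8²*(-12))/(-7 - 30)) = √(-22393 + (64*(-12))/(-37)) = √(-22393 - 768*(-1/37)) = √(-22393 + 768/37) = √(-827773/37) = 19*I*√84841/37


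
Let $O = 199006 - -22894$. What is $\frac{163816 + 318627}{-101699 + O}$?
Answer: $\frac{482443}{120201} \approx 4.0136$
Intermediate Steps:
$O = 221900$ ($O = 199006 + 22894 = 221900$)
$\frac{163816 + 318627}{-101699 + O} = \frac{163816 + 318627}{-101699 + 221900} = \frac{482443}{120201}$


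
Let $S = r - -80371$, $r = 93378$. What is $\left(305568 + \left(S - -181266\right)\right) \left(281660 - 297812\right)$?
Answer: $-10669736616$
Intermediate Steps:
$S = 173749$ ($S = 93378 - -80371 = 93378 + 80371 = 173749$)
$\left(305568 + \left(S - -181266\right)\right) \left(281660 - 297812\right) = \left(305568 + \left(173749 - -181266\right)\right) \left(281660 - 297812\right) = \left(305568 + \left(173749 + 181266\right)\right) \left(-16152\right) = \left(305568 + 355015\right) \left(-16152\right) = 660583 \left(-16152\right) = -10669736616$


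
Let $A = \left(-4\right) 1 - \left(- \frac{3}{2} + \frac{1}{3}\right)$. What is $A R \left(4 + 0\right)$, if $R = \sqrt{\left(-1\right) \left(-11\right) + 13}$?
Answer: $- \frac{68 \sqrt{6}}{3} \approx -55.522$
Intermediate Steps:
$R = 2 \sqrt{6}$ ($R = \sqrt{11 + 13} = \sqrt{24} = 2 \sqrt{6} \approx 4.899$)
$A = - \frac{17}{6}$ ($A = -4 - - \frac{7}{6} = -4 + \left(\frac{3}{2} - \frac{1}{3}\right) = -4 + \frac{7}{6} = - \frac{17}{6} \approx -2.8333$)
$A R \left(4 + 0\right) = - \frac{17 \cdot 2 \sqrt{6}}{6} \left(4 + 0\right) = - \frac{17 \sqrt{6}}{3} \cdot 4 = - \frac{68 \sqrt{6}}{3}$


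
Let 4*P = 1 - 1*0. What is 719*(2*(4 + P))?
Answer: 12223/2 ≈ 6111.5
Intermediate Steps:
P = ¼ (P = (1 - 1*0)/4 = (1 + 0)/4 = (¼)*1 = ¼ ≈ 0.25000)
719*(2*(4 + P)) = 719*(2*(4 + ¼)) = 719*(2*(17/4)) = 719*(17/2) = 12223/2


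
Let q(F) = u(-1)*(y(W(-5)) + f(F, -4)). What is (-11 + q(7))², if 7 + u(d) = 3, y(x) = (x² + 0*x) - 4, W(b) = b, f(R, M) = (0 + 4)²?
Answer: 25281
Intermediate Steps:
f(R, M) = 16 (f(R, M) = 4² = 16)
y(x) = -4 + x² (y(x) = (x² + 0) - 4 = x² - 4 = -4 + x²)
u(d) = -4 (u(d) = -7 + 3 = -4)
q(F) = -148 (q(F) = -4*((-4 + (-5)²) + 16) = -4*((-4 + 25) + 16) = -4*(21 + 16) = -4*37 = -148)
(-11 + q(7))² = (-11 - 148)² = (-159)² = 25281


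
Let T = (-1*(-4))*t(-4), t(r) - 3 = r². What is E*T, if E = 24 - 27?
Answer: -228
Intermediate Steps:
t(r) = 3 + r²
E = -3
T = 76 (T = (-1*(-4))*(3 + (-4)²) = 4*(3 + 16) = 4*19 = 76)
E*T = -3*76 = -228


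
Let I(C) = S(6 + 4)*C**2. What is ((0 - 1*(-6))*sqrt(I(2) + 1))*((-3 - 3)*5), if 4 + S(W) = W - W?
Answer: -180*I*sqrt(15) ≈ -697.14*I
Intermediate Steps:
S(W) = -4 (S(W) = -4 + (W - W) = -4 + 0 = -4)
I(C) = -4*C**2
((0 - 1*(-6))*sqrt(I(2) + 1))*((-3 - 3)*5) = ((0 - 1*(-6))*sqrt(-4*2**2 + 1))*((-3 - 3)*5) = ((0 + 6)*sqrt(-4*4 + 1))*(-6*5) = (6*sqrt(-16 + 1))*(-30) = (6*sqrt(-15))*(-30) = (6*(I*sqrt(15)))*(-30) = (6*I*sqrt(15))*(-30) = -180*I*sqrt(15)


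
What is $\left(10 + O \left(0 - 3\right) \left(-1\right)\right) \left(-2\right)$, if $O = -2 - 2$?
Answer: $4$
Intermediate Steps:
$O = -4$ ($O = -2 - 2 = -4$)
$\left(10 + O \left(0 - 3\right) \left(-1\right)\right) \left(-2\right) = \left(10 + - 4 \left(0 - 3\right) \left(-1\right)\right) \left(-2\right) = \left(10 + \left(-4\right) \left(-3\right) \left(-1\right)\right) \left(-2\right) = \left(10 + 12 \left(-1\right)\right) \left(-2\right) = \left(10 - 12\right) \left(-2\right) = \left(-2\right) \left(-2\right) = 4$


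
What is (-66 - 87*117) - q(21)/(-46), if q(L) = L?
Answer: -471249/46 ≈ -10245.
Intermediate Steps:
(-66 - 87*117) - q(21)/(-46) = (-66 - 87*117) - 21/(-46) = (-66 - 10179) - (-1)*21/46 = -10245 - 1*(-21/46) = -10245 + 21/46 = -471249/46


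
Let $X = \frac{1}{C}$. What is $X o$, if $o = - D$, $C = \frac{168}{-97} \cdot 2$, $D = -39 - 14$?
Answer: $- \frac{5141}{336} \approx -15.301$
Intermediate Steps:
$D = -53$ ($D = -39 - 14 = -53$)
$C = - \frac{336}{97}$ ($C = 168 \left(- \frac{1}{97}\right) 2 = \left(- \frac{168}{97}\right) 2 = - \frac{336}{97} \approx -3.4639$)
$o = 53$ ($o = \left(-1\right) \left(-53\right) = 53$)
$X = - \frac{97}{336}$ ($X = \frac{1}{- \frac{336}{97}} = - \frac{97}{336} \approx -0.28869$)
$X o = \left(- \frac{97}{336}\right) 53 = - \frac{5141}{336}$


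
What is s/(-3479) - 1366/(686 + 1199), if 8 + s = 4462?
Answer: -13148104/6557915 ≈ -2.0049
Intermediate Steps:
s = 4454 (s = -8 + 4462 = 4454)
s/(-3479) - 1366/(686 + 1199) = 4454/(-3479) - 1366/(686 + 1199) = 4454*(-1/3479) - 1366/1885 = -4454/3479 - 1366*1/1885 = -4454/3479 - 1366/1885 = -13148104/6557915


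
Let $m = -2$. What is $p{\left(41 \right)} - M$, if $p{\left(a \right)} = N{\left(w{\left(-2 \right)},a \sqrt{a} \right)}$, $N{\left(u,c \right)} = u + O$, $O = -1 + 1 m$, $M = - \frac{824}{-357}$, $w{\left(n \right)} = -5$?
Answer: $- \frac{3680}{357} \approx -10.308$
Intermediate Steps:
$M = \frac{824}{357}$ ($M = \left(-824\right) \left(- \frac{1}{357}\right) = \frac{824}{357} \approx 2.3081$)
$O = -3$ ($O = -1 + 1 \left(-2\right) = -1 - 2 = -3$)
$N{\left(u,c \right)} = -3 + u$ ($N{\left(u,c \right)} = u - 3 = -3 + u$)
$p{\left(a \right)} = -8$ ($p{\left(a \right)} = -3 - 5 = -8$)
$p{\left(41 \right)} - M = -8 - \frac{824}{357} = - \frac{3680}{357}$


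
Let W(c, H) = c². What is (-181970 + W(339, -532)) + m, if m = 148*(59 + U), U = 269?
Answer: -18505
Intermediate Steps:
m = 48544 (m = 148*(59 + 269) = 148*328 = 48544)
(-181970 + W(339, -532)) + m = (-181970 + 339²) + 48544 = (-181970 + 114921) + 48544 = -67049 + 48544 = -18505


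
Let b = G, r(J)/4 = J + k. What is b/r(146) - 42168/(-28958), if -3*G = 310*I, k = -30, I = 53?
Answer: -104270521/10077384 ≈ -10.347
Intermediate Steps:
r(J) = -120 + 4*J (r(J) = 4*(J - 30) = 4*(-30 + J) = -120 + 4*J)
G = -16430/3 (G = -310*53/3 = -1/3*16430 = -16430/3 ≈ -5476.7)
b = -16430/3 ≈ -5476.7
b/r(146) - 42168/(-28958) = -16430/(3*(-120 + 4*146)) - 42168/(-28958) = -16430/(3*(-120 + 584)) - 42168*(-1/28958) = -16430/3/464 + 21084/14479 = -16430/3*1/464 + 21084/14479 = -8215/696 + 21084/14479 = -104270521/10077384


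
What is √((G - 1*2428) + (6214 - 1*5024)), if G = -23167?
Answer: I*√24405 ≈ 156.22*I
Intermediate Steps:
√((G - 1*2428) + (6214 - 1*5024)) = √((-23167 - 1*2428) + (6214 - 1*5024)) = √((-23167 - 2428) + (6214 - 5024)) = √(-25595 + 1190) = √(-24405) = I*√24405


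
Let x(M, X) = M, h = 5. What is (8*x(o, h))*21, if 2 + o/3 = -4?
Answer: -3024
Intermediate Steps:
o = -18 (o = -6 + 3*(-4) = -6 - 12 = -18)
(8*x(o, h))*21 = (8*(-18))*21 = -144*21 = -3024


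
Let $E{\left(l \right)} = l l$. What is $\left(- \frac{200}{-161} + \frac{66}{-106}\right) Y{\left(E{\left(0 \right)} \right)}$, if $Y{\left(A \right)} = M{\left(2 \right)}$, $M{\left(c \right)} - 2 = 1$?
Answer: $\frac{15861}{8533} \approx 1.8588$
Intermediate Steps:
$M{\left(c \right)} = 3$ ($M{\left(c \right)} = 2 + 1 = 3$)
$E{\left(l \right)} = l^{2}$
$Y{\left(A \right)} = 3$
$\left(- \frac{200}{-161} + \frac{66}{-106}\right) Y{\left(E{\left(0 \right)} \right)} = \left(- \frac{200}{-161} + \frac{66}{-106}\right) 3 = \left(\left(-200\right) \left(- \frac{1}{161}\right) + 66 \left(- \frac{1}{106}\right)\right) 3 = \left(\frac{200}{161} - \frac{33}{53}\right) 3 = \frac{5287}{8533} \cdot 3 = \frac{15861}{8533}$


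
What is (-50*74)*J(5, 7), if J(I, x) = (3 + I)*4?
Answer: -118400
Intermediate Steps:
J(I, x) = 12 + 4*I
(-50*74)*J(5, 7) = (-50*74)*(12 + 4*5) = -3700*(12 + 20) = -3700*32 = -118400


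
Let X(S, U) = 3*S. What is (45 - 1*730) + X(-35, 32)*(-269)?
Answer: 27560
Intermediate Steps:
(45 - 1*730) + X(-35, 32)*(-269) = (45 - 1*730) + (3*(-35))*(-269) = (45 - 730) - 105*(-269) = -685 + 28245 = 27560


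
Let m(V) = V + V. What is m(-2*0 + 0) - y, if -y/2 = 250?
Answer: 500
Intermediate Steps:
y = -500 (y = -2*250 = -500)
m(V) = 2*V
m(-2*0 + 0) - y = 2*(-2*0 + 0) - 1*(-500) = 2*(0 + 0) + 500 = 2*0 + 500 = 0 + 500 = 500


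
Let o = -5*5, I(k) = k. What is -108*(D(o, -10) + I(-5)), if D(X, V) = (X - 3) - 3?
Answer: 3888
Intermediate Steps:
o = -25
D(X, V) = -6 + X (D(X, V) = (-3 + X) - 3 = -6 + X)
-108*(D(o, -10) + I(-5)) = -108*((-6 - 25) - 5) = -108*(-31 - 5) = -108*(-36) = 3888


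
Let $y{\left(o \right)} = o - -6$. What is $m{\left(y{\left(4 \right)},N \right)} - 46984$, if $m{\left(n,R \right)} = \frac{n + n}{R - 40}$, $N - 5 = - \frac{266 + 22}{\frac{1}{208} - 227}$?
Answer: $- \frac{74828649364}{1592621} \approx -46985.0$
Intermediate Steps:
$y{\left(o \right)} = 6 + o$ ($y{\left(o \right)} = o + 6 = 6 + o$)
$N = \frac{295979}{47215}$ ($N = 5 - \frac{266 + 22}{\frac{1}{208} - 227} = 5 - \frac{288}{\frac{1}{208} - 227} = 5 - \frac{288}{- \frac{47215}{208}} = 5 - 288 \left(- \frac{208}{47215}\right) = 5 - - \frac{59904}{47215} = 5 + \frac{59904}{47215} = \frac{295979}{47215} \approx 6.2688$)
$m{\left(n,R \right)} = \frac{2 n}{-40 + R}$
$m{\left(y{\left(4 \right)},N \right)} - 46984 = \frac{2 \left(6 + 4\right)}{-40 + \frac{295979}{47215}} - 46984 = 2 \cdot 10 \frac{1}{- \frac{1592621}{47215}} - 46984 = 2 \cdot 10 \left(- \frac{47215}{1592621}\right) - 46984 = - \frac{944300}{1592621} - 46984 = - \frac{74828649364}{1592621}$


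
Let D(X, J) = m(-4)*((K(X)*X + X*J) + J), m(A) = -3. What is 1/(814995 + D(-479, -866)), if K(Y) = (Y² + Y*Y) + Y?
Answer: 1/658298262 ≈ 1.5191e-9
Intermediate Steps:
K(Y) = Y + 2*Y² (K(Y) = (Y² + Y²) + Y = 2*Y² + Y = Y + 2*Y²)
D(X, J) = -3*J - 3*J*X - 3*X²*(1 + 2*X) (D(X, J) = -3*(((X*(1 + 2*X))*X + X*J) + J) = -3*((X²*(1 + 2*X) + J*X) + J) = -3*((J*X + X²*(1 + 2*X)) + J) = -3*(J + J*X + X²*(1 + 2*X)) = -3*J - 3*J*X - 3*X²*(1 + 2*X))
1/(814995 + D(-479, -866)) = 1/(814995 + (-3*(-866) - 3*(-866)*(-479) - 3*(-479)²*(1 + 2*(-479)))) = 1/(814995 + (2598 - 1244442 - 3*229441*(1 - 958))) = 1/(814995 + (2598 - 1244442 - 3*229441*(-957))) = 1/(814995 + (2598 - 1244442 + 658725111)) = 1/(814995 + 657483267) = 1/658298262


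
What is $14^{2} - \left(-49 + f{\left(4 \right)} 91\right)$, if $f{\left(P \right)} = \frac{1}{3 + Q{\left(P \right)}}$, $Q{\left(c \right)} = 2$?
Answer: $\frac{1134}{5} \approx 226.8$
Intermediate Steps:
$f{\left(P \right)} = \frac{1}{5}$ ($f{\left(P \right)} = \frac{1}{3 + 2} = \frac{1}{5}$)
$14^{2} - \left(-49 + f{\left(4 \right)} 91\right) = 14^{2} - \left(-49 + \frac{1}{5} \cdot 91\right) = 196 - \left(-49 + \frac{91}{5}\right) = 196 - - \frac{154}{5} = 196 + \frac{154}{5} = \frac{1134}{5}$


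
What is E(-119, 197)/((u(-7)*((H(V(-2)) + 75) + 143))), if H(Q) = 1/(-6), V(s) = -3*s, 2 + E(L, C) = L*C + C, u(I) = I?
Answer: 139488/9149 ≈ 15.246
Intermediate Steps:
E(L, C) = -2 + C + C*L (E(L, C) = -2 + (L*C + C) = -2 + (C*L + C) = -2 + (C + C*L) = -2 + C + C*L)
H(Q) = -1/6
E(-119, 197)/((u(-7)*((H(V(-2)) + 75) + 143))) = (-2 + 197 + 197*(-119))/((-7*((-1/6 + 75) + 143))) = (-2 + 197 - 23443)/((-7*(449/6 + 143))) = -23248/((-7*1307/6)) = -23248/(-9149/6) = -23248*(-6/9149) = 139488/9149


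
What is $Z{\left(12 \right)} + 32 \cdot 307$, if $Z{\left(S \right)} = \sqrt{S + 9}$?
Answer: $9824 + \sqrt{21} \approx 9828.6$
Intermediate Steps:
$Z{\left(S \right)} = \sqrt{9 + S}$
$Z{\left(12 \right)} + 32 \cdot 307 = \sqrt{9 + 12} + 32 \cdot 307 = \sqrt{21} + 9824 = 9824 + \sqrt{21}$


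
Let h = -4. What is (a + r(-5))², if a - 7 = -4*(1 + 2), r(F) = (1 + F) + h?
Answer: 169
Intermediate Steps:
r(F) = -3 + F (r(F) = (1 + F) - 4 = -3 + F)
a = -5 (a = 7 - 4*(1 + 2) = 7 - 4*3 = 7 - 12 = -5)
(a + r(-5))² = (-5 + (-3 - 5))² = (-5 - 8)² = (-13)² = 169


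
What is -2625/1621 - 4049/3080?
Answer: -14648429/4992680 ≈ -2.9340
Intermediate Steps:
-2625/1621 - 4049/3080 = -14648429/4992680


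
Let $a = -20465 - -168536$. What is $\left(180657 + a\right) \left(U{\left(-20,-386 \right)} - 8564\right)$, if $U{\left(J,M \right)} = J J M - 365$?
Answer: $-53690815512$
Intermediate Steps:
$U{\left(J,M \right)} = -365 + M J^{2}$ ($U{\left(J,M \right)} = J^{2} M - 365 = M J^{2} - 365 = -365 + M J^{2}$)
$a = 148071$ ($a = -20465 + 168536 = 148071$)
$\left(180657 + a\right) \left(U{\left(-20,-386 \right)} - 8564\right) = \left(180657 + 148071\right) \left(\left(-365 - 386 \left(-20\right)^{2}\right) - 8564\right) = 328728 \left(\left(-365 - 154400\right) - 8564\right) = 328728 \left(-154765 - 8564\right) = 328728 \left(-163329\right) = -53690815512$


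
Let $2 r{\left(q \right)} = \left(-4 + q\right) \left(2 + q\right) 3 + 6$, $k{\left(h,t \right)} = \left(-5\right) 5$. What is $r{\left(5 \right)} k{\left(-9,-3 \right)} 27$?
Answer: $- \frac{18225}{2} \approx -9112.5$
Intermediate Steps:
$k{\left(h,t \right)} = -25$
$r{\left(q \right)} = 3 + \frac{3 \left(-4 + q\right) \left(2 + q\right)}{2}$ ($r{\left(q \right)} = \frac{\left(-4 + q\right) \left(2 + q\right) 3 + 6}{2} = \frac{3 \left(-4 + q\right) \left(2 + q\right) + 6}{2} = \frac{6 + 3 \left(-4 + q\right) \left(2 + q\right)}{2} = 3 + \frac{3 \left(-4 + q\right) \left(2 + q\right)}{2}$)
$r{\left(5 \right)} k{\left(-9,-3 \right)} 27 = \left(-9 - 15 + \frac{3 \cdot 5^{2}}{2}\right) \left(-25\right) 27 = \left(-9 - 15 + \frac{3}{2} \cdot 25\right) \left(-25\right) 27 = \left(-9 - 15 + \frac{75}{2}\right) \left(-25\right) 27 = \frac{27}{2} \left(-25\right) 27 = \left(- \frac{675}{2}\right) 27 = - \frac{18225}{2}$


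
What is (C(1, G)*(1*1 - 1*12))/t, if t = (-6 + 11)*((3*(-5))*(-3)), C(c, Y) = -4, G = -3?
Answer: 44/225 ≈ 0.19556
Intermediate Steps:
t = 225 (t = 5*(-15*(-3)) = 5*45 = 225)
(C(1, G)*(1*1 - 1*12))/t = (-4*(1*1 - 1*12))/225 = (-4*(1 - 12))/225 = (-4*(-11))/225 = (1/225)*44 = 44/225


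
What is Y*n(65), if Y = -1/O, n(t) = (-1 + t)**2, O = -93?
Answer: 4096/93 ≈ 44.043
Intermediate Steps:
Y = 1/93 (Y = -1/(-93) = -1*(-1/93) = 1/93 ≈ 0.010753)
Y*n(65) = (-1 + 65)**2/93 = (1/93)*64**2 = (1/93)*4096 = 4096/93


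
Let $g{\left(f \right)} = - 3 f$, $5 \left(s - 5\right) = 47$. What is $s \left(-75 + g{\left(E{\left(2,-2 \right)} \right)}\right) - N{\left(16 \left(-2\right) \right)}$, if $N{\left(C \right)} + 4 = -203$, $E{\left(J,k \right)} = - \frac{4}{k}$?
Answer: $- \frac{4797}{5} \approx -959.4$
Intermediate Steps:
$s = \frac{72}{5}$ ($s = 5 + \frac{1}{5} \cdot 47 = 5 + \frac{47}{5} = \frac{72}{5} \approx 14.4$)
$N{\left(C \right)} = -207$ ($N{\left(C \right)} = -4 - 203 = -207$)
$s \left(-75 + g{\left(E{\left(2,-2 \right)} \right)}\right) - N{\left(16 \left(-2\right) \right)} = \frac{72 \left(-75 - 3 \left(- \frac{4}{-2}\right)\right)}{5} - -207 = \frac{72 \left(-75 - 3 \left(\left(-4\right) \left(- \frac{1}{2}\right)\right)\right)}{5} + 207 = \frac{72 \left(-75 - 6\right)}{5} + 207 = \frac{72}{5} \left(-81\right) + 207 = - \frac{5832}{5} + 207 = - \frac{4797}{5}$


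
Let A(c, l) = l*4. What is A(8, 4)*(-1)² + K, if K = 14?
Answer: 30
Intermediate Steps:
A(c, l) = 4*l
A(8, 4)*(-1)² + K = (4*4)*(-1)² + 14 = 16*1 + 14 = 16 + 14 = 30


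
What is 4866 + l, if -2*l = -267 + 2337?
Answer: 3831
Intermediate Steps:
l = -1035 (l = -(-267 + 2337)/2 = -½*2070 = -1035)
4866 + l = 4866 - 1035 = 3831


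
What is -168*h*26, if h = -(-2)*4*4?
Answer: -139776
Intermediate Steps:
h = 32 (h = -1*(-8)*4 = 8*4 = 32)
-168*h*26 = -168*32*26 = -5376*26 = -139776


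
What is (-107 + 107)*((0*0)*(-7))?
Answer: 0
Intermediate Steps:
(-107 + 107)*((0*0)*(-7)) = 0*(0*(-7)) = 0*0 = 0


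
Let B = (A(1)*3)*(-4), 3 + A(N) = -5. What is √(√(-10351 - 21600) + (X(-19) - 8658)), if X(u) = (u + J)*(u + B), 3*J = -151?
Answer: √(-125970 + 9*I*√31951)/3 ≈ 0.75542 + 118.31*I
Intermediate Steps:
J = -151/3 (J = (⅓)*(-151) = -151/3 ≈ -50.333)
A(N) = -8 (A(N) = -3 - 5 = -8)
B = 96 (B = -8*3*(-4) = -24*(-4) = 96)
X(u) = (96 + u)*(-151/3 + u) (X(u) = (u - 151/3)*(u + 96) = (-151/3 + u)*(96 + u) = (96 + u)*(-151/3 + u))
√(√(-10351 - 21600) + (X(-19) - 8658)) = √(√(-10351 - 21600) + ((-4832 + (-19)² + (137/3)*(-19)) - 8658)) = √(√(-31951) + ((-4832 + 361 - 2603/3) - 8658)) = √(I*√31951 + (-16016/3 - 8658)) = √(I*√31951 - 41990/3) = √(-41990/3 + I*√31951)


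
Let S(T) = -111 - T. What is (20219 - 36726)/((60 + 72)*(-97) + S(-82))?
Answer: 16507/12833 ≈ 1.2863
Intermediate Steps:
(20219 - 36726)/((60 + 72)*(-97) + S(-82)) = (20219 - 36726)/((60 + 72)*(-97) + (-111 - 1*(-82))) = -16507/(132*(-97) + (-111 + 82)) = -16507/(-12804 - 29) = -16507/(-12833) = -16507*(-1/12833) = 16507/12833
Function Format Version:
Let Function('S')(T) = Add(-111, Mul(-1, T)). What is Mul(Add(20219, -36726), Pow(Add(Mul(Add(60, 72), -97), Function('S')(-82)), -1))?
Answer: Rational(16507, 12833) ≈ 1.2863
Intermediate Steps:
Mul(Add(20219, -36726), Pow(Add(Mul(Add(60, 72), -97), Function('S')(-82)), -1)) = Mul(Add(20219, -36726), Pow(Add(Mul(Add(60, 72), -97), Add(-111, Mul(-1, -82))), -1)) = Mul(-16507, Pow(Add(Mul(132, -97), Add(-111, 82)), -1)) = Mul(-16507, Pow(Add(-12804, -29), -1)) = Mul(-16507, Pow(-12833, -1)) = Mul(-16507, Rational(-1, 12833)) = Rational(16507, 12833)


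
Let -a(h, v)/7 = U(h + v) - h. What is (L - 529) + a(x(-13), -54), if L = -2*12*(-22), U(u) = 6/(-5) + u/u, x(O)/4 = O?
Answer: -1818/5 ≈ -363.60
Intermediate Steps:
x(O) = 4*O
U(u) = -⅕ (U(u) = 6*(-⅕) + 1 = -6/5 + 1 = -⅕)
a(h, v) = 7/5 + 7*h (a(h, v) = -7*(-⅕ - h) = 7/5 + 7*h)
L = 528 (L = -24*(-22) = 528)
(L - 529) + a(x(-13), -54) = (528 - 529) + (7/5 + 7*(4*(-13))) = -1 + (7/5 + 7*(-52)) = -1 + (7/5 - 364) = -1 - 1813/5 = -1818/5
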